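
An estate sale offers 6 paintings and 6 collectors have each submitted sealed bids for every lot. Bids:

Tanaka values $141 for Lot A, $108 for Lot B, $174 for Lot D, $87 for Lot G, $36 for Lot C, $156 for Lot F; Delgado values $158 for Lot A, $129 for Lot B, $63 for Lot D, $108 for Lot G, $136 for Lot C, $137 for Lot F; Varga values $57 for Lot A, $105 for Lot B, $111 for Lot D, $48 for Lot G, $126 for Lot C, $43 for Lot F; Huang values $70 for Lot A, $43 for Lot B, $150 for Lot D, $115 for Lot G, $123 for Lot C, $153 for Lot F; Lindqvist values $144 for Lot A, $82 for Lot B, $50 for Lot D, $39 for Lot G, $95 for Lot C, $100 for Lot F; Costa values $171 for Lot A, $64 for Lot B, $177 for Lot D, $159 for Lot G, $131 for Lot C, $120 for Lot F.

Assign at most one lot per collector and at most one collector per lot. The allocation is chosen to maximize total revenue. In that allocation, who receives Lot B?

Treat this as an assignment problem: match each collector to one lot.
Optimal: Tanaka→Lot D ($174), Delgado→Lot B ($129), Varga→Lot C ($126), Huang→Lot F ($153), Lindqvist→Lot A ($144), Costa→Lot G ($159) — total 174+129+126+153+144+159 = $885.
Column-greedy (each lot in turn goes to its best remaining collector) gives $815, worse by 70.
Checked against all permutations: $885 is optimal.
Delgado's own top lot is Lot A ($158), but forcing Delgado→Lot A and reassigning the rest optimally gives only $852 — worse by 33.

Delgado receives Lot B.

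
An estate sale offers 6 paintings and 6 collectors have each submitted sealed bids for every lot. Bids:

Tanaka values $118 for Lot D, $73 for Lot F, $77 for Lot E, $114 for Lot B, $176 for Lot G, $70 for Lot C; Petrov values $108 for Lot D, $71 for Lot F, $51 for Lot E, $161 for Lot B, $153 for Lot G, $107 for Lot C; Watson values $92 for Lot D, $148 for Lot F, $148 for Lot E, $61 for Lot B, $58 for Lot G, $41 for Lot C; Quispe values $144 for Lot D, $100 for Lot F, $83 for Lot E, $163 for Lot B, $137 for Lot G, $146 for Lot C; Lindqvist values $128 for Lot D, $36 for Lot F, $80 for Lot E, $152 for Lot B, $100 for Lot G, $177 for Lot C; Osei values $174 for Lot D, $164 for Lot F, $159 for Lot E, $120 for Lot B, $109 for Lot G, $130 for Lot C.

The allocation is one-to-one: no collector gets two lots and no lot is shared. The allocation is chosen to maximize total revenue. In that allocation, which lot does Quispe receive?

Quispe receives Lot D.

Optimal: Tanaka→Lot G ($176), Petrov→Lot B ($161), Watson→Lot E ($148), Quispe→Lot D ($144), Lindqvist→Lot C ($177), Osei→Lot F ($164) — total 176+161+148+144+177+164 = $970.
Row-greedy (each collector in turn takes its best remaining lot) gives $918, worse by 52.
Next-best assignment: Tanaka→Lot G, Petrov→Lot B, Watson→Lot F, Quispe→Lot D, Lindqvist→Lot C, Osei→Lot E = $965.
Every other assignment is strictly worse.
Quispe's own top lot is Lot B ($163), but forcing Quispe→Lot B and reassigning the rest optimally gives only $936 — worse by 34.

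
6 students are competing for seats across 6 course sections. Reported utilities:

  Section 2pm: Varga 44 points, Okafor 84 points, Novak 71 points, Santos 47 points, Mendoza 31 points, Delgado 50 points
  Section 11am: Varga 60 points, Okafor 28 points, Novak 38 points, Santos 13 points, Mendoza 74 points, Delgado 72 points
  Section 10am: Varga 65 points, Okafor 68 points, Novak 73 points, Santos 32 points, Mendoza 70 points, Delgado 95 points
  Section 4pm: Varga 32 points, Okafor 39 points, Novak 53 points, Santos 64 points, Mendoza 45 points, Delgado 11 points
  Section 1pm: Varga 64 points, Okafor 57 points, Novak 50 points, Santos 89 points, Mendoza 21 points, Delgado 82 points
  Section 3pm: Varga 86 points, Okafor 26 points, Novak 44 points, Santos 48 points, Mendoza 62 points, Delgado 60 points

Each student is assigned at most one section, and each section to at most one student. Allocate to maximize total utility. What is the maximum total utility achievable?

Optimal: Varga→Section 3pm (86 points), Okafor→Section 2pm (84 points), Novak→Section 4pm (53 points), Santos→Section 1pm (89 points), Mendoza→Section 11am (74 points), Delgado→Section 10am (95 points) — total 86+84+53+89+74+95 = 481 points.
Column-greedy (each section in turn goes to its best remaining student) gives 425 points, worse by 56.

Max total: 481 points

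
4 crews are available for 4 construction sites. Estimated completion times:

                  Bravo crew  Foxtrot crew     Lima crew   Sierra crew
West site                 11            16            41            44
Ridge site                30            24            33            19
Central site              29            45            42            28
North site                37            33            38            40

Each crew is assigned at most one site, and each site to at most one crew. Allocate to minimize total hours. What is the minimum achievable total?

Min total: 101 hours

Treat this as an assignment problem: match each crew to one site.
Optimal: Bravo crew→West site (11 hours), Foxtrot crew→Ridge site (24 hours), Lima crew→North site (38 hours), Sierra crew→Central site (28 hours) — total 11+24+38+28 = 101 hours.
Column-greedy (each site in turn goes to its cheapest remaining crew) gives 105 hours, worse by 4.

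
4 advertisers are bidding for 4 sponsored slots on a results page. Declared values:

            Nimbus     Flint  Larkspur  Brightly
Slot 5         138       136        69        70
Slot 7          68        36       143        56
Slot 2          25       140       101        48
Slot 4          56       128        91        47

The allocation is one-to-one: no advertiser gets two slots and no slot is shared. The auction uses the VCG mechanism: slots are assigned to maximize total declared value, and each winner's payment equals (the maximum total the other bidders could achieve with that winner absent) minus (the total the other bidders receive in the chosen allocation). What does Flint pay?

Flint pays $1.

Efficient allocation: Nimbus→Slot 5 ($138), Flint→Slot 2 ($140), Larkspur→Slot 7 ($143), Brightly→Slot 4 ($47); total welfare W = $468.
Flint receives Slot 2 at value $140, so the others get W − 140 = $328.
Without Flint: best allocation of the remaining 3 bidders over all 4 slots is Nimbus→Slot 5 ($138), Larkspur→Slot 7 ($143), Brightly→Slot 2 ($48), total $329.
VCG payment = (others' best without Flint) − (others' welfare with Flint) = 329 − 328 = $1.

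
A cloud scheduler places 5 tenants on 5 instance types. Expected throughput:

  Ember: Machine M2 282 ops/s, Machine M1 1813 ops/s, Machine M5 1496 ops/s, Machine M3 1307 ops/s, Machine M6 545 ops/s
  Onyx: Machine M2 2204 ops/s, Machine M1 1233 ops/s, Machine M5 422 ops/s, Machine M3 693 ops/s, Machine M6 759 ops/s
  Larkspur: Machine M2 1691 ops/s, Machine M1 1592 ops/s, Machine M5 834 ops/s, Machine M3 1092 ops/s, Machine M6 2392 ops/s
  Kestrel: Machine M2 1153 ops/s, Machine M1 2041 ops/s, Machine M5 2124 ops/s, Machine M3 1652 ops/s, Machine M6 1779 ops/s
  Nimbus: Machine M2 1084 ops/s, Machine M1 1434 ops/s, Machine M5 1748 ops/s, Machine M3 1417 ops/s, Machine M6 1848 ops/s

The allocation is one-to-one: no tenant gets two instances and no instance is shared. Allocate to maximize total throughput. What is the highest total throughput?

Optimal: Ember→Machine M1 (1813 ops/s), Onyx→Machine M2 (2204 ops/s), Larkspur→Machine M6 (2392 ops/s), Kestrel→Machine M5 (2124 ops/s), Nimbus→Machine M3 (1417 ops/s) — total 1813+2204+2392+2124+1417 = 9950 ops/s.
Column-greedy (each instance in turn goes to its best remaining tenant) gives 9692 ops/s, worse by 258.
Next-best assignment: Ember→Machine M1, Onyx→Machine M2, Larkspur→Machine M6, Kestrel→Machine M3, Nimbus→Machine M5 = 9809 ops/s.
Swapping Nimbus↔Onyx (Nimbus→Machine M2 1084 ops/s, Onyx→Machine M3 693 ops/s) loses 1844.

Max total: 9950 ops/s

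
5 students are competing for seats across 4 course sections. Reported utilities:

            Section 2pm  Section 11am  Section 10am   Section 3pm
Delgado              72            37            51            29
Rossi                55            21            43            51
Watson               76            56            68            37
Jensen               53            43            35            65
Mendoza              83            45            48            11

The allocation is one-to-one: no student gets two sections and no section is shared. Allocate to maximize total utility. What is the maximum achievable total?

Max total: 255 points

Optimal: Mendoza→Section 2pm (83 points), Watson→Section 11am (56 points), Delgado→Section 10am (51 points), Jensen→Section 3pm (65 points) — total 83+56+51+65 = 255 points.
Next-best assignment: Mendoza→Section 2pm, Delgado→Section 11am, Watson→Section 10am, Jensen→Section 3pm = 253 points.
Swapping Mendoza↔Delgado (Mendoza→Section 10am 48 points, Delgado→Section 2pm 72 points) loses 14.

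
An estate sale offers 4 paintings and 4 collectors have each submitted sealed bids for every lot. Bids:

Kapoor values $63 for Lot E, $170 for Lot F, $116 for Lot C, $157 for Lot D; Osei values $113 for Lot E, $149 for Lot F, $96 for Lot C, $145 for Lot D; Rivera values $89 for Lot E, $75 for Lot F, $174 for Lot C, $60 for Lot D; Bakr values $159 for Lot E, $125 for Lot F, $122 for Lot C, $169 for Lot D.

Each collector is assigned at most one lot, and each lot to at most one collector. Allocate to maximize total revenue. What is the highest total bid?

Max total: $648

Optimal: Kapoor→Lot F ($170), Osei→Lot D ($145), Rivera→Lot C ($174), Bakr→Lot E ($159) — total 170+145+174+159 = $648.
Max-entry greedy (repeatedly take the single best remaining cell) gives $626, worse by 22.
Swapping Bakr↔Osei (Bakr→Lot D $169, Osei→Lot E $113) loses 22.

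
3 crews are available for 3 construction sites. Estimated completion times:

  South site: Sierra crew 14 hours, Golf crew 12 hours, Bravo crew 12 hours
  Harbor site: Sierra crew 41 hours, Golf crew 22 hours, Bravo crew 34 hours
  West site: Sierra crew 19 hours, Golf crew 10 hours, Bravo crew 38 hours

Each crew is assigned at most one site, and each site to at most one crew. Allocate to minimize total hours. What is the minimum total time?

Optimal: Sierra crew→West site (19 hours), Golf crew→Harbor site (22 hours), Bravo crew→South site (12 hours) — total 19+22+12 = 53 hours.
Min-entry greedy (repeatedly take the single cheapest remaining cell) gives 63 hours, worse by 10.
Swapping Golf crew↔Sierra crew (Golf crew→West site 10 hours, Sierra crew→Harbor site 41 hours) adds 10.
Every other assignment is strictly worse.

Minimum total: 53 hours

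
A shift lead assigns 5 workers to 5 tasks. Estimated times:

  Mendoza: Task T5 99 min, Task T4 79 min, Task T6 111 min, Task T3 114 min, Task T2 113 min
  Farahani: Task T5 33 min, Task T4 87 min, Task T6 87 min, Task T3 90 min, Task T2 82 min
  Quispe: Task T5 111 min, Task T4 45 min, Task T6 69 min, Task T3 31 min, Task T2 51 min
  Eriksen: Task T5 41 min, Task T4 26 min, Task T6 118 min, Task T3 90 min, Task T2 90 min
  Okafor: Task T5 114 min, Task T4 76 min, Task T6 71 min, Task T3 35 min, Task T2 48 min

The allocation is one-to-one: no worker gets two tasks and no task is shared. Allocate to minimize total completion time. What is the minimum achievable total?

Optimal: Mendoza→Task T6 (111 min), Farahani→Task T5 (33 min), Quispe→Task T3 (31 min), Eriksen→Task T4 (26 min), Okafor→Task T2 (48 min) — total 111+33+31+26+48 = 249 min.
Swapping Quispe↔Mendoza (Quispe→Task T6 69 min, Mendoza→Task T3 114 min) adds 41.

Min total: 249 min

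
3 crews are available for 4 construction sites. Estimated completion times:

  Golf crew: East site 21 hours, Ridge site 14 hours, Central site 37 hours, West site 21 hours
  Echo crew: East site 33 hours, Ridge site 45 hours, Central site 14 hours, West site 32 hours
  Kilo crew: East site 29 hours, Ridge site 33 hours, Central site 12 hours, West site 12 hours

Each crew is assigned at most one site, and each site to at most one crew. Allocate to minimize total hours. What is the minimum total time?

Min total: 40 hours

Optimal: Golf crew→Ridge site (14 hours), Echo crew→Central site (14 hours), Kilo crew→West site (12 hours) — total 14+14+12 = 40 hours.
Min-entry greedy (repeatedly take the single cheapest remaining cell) gives 58 hours, worse by 18.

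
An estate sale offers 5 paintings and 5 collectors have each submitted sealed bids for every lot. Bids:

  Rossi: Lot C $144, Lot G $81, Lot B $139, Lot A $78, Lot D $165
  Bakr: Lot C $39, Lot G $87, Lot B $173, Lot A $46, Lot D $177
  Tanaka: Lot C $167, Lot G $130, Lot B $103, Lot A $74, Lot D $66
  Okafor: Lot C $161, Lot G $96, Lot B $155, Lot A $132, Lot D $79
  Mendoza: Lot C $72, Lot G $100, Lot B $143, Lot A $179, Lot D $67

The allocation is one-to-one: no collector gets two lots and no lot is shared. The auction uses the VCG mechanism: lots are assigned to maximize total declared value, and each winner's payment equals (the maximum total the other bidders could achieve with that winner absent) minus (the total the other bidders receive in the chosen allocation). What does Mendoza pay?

Efficient allocation: Rossi→Lot D ($165), Bakr→Lot B ($173), Tanaka→Lot G ($130), Okafor→Lot C ($161), Mendoza→Lot A ($179); total welfare W = $808.
Mendoza receives Lot A at value $179, so the others get W − 179 = $629.
Without Mendoza: best allocation of the remaining 4 bidders over all 5 lots is Rossi→Lot D ($165), Bakr→Lot B ($173), Tanaka→Lot C ($167), Okafor→Lot A ($132), total $637.
VCG payment = (others' best without Mendoza) − (others' welfare with Mendoza) = 637 − 629 = $8.

Mendoza pays $8.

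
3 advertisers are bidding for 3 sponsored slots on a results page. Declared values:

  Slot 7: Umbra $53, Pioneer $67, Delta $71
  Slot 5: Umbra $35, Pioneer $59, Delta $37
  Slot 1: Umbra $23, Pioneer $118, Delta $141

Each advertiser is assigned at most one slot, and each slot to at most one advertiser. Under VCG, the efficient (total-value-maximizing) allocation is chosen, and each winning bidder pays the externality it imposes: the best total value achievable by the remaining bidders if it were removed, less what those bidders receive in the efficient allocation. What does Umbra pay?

Efficient allocation: Umbra→Slot 7 ($53), Pioneer→Slot 5 ($59), Delta→Slot 1 ($141); total welfare W = $253.
Umbra receives Slot 7 at value $53, so the others get W − 53 = $200.
Without Umbra: best allocation of the remaining 2 bidders over all 3 slots is Pioneer→Slot 7 ($67), Delta→Slot 1 ($141), total $208.
VCG payment = (others' best without Umbra) − (others' welfare with Umbra) = 208 − 200 = $8.

Umbra pays $8.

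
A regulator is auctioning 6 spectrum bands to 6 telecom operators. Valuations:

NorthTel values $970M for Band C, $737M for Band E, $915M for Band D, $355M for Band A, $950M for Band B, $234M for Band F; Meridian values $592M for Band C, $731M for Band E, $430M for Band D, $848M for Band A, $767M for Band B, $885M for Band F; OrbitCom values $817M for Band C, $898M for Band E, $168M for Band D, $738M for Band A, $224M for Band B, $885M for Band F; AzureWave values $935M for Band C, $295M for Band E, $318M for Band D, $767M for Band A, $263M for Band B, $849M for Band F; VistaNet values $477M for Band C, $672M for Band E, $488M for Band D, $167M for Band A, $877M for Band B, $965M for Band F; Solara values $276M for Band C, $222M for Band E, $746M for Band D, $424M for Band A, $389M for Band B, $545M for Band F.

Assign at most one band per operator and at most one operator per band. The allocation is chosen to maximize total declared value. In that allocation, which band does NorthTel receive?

Optimal: NorthTel→Band B ($950M), Meridian→Band A ($848M), OrbitCom→Band E ($898M), AzureWave→Band C ($935M), VistaNet→Band F ($965M), Solara→Band D ($746M) — total 950+848+898+935+965+746 = $5342M.
Max-entry greedy (repeatedly take the single best remaining cell) gives $4690M, worse by 652.
NorthTel's own top band is Band C ($970M), but forcing NorthTel→Band C and reassigning the rest optimally gives only $5188M — worse by 154.

NorthTel receives Band B.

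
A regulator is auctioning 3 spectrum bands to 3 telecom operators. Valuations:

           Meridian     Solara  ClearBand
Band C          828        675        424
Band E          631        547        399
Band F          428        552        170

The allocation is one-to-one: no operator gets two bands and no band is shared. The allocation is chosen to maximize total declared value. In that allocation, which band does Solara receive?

This is a one-to-one assignment (maximum-weight bipartite matching).
Optimal: Meridian→Band C ($828M), Solara→Band F ($552M), ClearBand→Band E ($399M) — total 828+552+399 = $1779M.
Column-greedy (each band in turn goes to its best remaining operator) gives $1545M, worse by 234.
Next-best assignment: Meridian→Band E, Solara→Band F, ClearBand→Band C = $1607M.
Solara's own top band is Band C ($675M), but forcing Solara→Band C and reassigning the rest optimally gives only $1502M — worse by 277.

Solara receives Band F.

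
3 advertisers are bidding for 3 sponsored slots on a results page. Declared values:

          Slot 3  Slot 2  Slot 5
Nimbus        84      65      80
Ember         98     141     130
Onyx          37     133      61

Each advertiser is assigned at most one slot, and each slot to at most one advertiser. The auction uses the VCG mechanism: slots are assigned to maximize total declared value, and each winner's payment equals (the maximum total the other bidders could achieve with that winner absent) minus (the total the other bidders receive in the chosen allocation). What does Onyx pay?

Efficient allocation: Nimbus→Slot 3 ($84), Ember→Slot 5 ($130), Onyx→Slot 2 ($133); total welfare W = $347.
Onyx receives Slot 2 at value $133, so the others get W − 133 = $214.
Without Onyx: best allocation of the remaining 2 bidders over all 3 slots is Nimbus→Slot 3 ($84), Ember→Slot 2 ($141), total $225.
VCG payment = (others' best without Onyx) − (others' welfare with Onyx) = 225 − 214 = $11.

Onyx pays $11.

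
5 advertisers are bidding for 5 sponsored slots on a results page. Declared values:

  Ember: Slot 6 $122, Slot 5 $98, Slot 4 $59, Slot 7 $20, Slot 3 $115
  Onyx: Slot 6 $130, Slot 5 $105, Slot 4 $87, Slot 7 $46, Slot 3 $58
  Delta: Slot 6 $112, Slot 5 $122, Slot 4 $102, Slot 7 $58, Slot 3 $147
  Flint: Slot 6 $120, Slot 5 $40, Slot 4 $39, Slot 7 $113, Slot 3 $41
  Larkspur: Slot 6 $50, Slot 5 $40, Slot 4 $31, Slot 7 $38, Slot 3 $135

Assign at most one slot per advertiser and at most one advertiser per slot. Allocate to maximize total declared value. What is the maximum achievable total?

Optimal: Ember→Slot 6 ($122), Onyx→Slot 4 ($87), Delta→Slot 5 ($122), Flint→Slot 7 ($113), Larkspur→Slot 3 ($135) — total 122+87+122+113+135 = $579.
Row-greedy (each advertiser in turn takes its best remaining slot) gives $518, worse by 61.

Max total: $579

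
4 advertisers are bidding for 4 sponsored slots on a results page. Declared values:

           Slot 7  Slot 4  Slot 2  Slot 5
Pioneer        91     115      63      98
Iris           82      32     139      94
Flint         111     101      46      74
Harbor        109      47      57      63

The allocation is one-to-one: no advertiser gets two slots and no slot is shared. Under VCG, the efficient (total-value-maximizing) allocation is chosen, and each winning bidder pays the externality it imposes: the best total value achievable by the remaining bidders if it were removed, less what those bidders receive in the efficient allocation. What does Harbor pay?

Efficient allocation: Pioneer→Slot 5 ($98), Iris→Slot 2 ($139), Flint→Slot 4 ($101), Harbor→Slot 7 ($109); total welfare W = $447.
Harbor receives Slot 7 at value $109, so the others get W − 109 = $338.
Without Harbor: best allocation of the remaining 3 bidders over all 4 slots is Pioneer→Slot 4 ($115), Iris→Slot 2 ($139), Flint→Slot 7 ($111), total $365.
VCG payment = (others' best without Harbor) − (others' welfare with Harbor) = 365 − 338 = $27.

Harbor pays $27.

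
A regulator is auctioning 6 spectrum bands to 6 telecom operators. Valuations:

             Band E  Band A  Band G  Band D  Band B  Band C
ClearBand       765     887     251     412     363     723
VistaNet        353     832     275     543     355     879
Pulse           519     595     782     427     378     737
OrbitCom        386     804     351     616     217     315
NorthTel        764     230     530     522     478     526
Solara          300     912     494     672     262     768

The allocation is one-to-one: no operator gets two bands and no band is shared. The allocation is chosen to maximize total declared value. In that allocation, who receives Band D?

OrbitCom receives Band D.

Optimal: ClearBand→Band E ($765M), VistaNet→Band C ($879M), Pulse→Band G ($782M), OrbitCom→Band D ($616M), NorthTel→Band B ($478M), Solara→Band A ($912M) — total 765+879+782+616+478+912 = $4432M.
Row-greedy (each operator in turn takes its best remaining band) gives $4190M, worse by 242.
Next-best assignment: ClearBand→Band E, VistaNet→Band C, Pulse→Band G, OrbitCom→Band A, NorthTel→Band B, Solara→Band D = $4380M.
No other one-to-one assignment exceeds $4432M.
OrbitCom's own top band is Band A ($804M), but forcing OrbitCom→Band A and reassigning the rest optimally gives only $4380M — worse by 52.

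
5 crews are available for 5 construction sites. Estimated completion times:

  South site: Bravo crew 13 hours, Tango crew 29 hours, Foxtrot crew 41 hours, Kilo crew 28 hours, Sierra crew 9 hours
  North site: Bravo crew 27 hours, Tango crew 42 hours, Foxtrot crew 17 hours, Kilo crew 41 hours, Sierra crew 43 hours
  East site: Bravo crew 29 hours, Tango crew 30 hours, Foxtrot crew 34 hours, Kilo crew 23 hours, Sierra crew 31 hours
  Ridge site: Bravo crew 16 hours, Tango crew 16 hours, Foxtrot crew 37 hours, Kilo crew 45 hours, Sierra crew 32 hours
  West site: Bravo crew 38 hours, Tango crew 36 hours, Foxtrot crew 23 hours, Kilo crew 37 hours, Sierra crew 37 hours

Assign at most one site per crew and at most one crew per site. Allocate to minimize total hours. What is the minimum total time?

Minimum total: 98 hours

Optimal: Bravo crew→North site (27 hours), Tango crew→Ridge site (16 hours), Foxtrot crew→West site (23 hours), Kilo crew→East site (23 hours), Sierra crew→South site (9 hours) — total 27+16+23+23+9 = 98 hours.
Column-greedy (each site in turn goes to its cheapest remaining crew) gives 101 hours, worse by 3.
Next-best assignment: Bravo crew→Ridge site, Tango crew→West site, Foxtrot crew→North site, Kilo crew→East site, Sierra crew→South site = 101 hours.
Checked against all permutations: 98 hours is optimal.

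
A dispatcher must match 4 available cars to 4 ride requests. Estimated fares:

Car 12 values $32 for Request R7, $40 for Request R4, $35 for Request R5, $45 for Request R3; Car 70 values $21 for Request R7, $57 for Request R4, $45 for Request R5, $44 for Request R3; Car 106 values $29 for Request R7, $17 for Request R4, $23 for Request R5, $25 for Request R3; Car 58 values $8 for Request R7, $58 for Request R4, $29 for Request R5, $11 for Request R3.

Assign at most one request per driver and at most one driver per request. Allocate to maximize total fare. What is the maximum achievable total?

Optimal: Car 12→Request R3 ($45), Car 70→Request R5 ($45), Car 106→Request R7 ($29), Car 58→Request R4 ($58) — total 45+45+29+58 = $177.
Column-greedy (each request in turn goes to its best remaining driver) gives $160, worse by 17.
Next-best assignment: Car 12→Request R5, Car 70→Request R3, Car 106→Request R7, Car 58→Request R4 = $166.
Swapping Car 70↔Car 12 (Car 70→Request R3 $44, Car 12→Request R5 $35) loses 11.

Maximum total: $177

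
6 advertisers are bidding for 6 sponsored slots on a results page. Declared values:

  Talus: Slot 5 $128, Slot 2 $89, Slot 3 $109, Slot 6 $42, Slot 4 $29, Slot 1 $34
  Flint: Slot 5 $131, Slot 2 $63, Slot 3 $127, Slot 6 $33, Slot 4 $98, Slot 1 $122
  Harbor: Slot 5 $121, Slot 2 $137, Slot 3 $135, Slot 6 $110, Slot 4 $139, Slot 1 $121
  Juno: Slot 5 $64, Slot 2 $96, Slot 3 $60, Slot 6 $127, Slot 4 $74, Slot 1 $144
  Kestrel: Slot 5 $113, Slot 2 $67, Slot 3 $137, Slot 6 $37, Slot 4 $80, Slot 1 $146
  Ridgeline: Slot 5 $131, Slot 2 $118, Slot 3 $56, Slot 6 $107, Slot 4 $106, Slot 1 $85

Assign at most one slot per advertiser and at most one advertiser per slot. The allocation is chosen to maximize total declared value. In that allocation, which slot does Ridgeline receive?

Optimal: Talus→Slot 5 ($128), Flint→Slot 3 ($127), Harbor→Slot 4 ($139), Juno→Slot 6 ($127), Kestrel→Slot 1 ($146), Ridgeline→Slot 2 ($118) — total 128+127+139+127+146+118 = $785.
Column-greedy (each slot in turn goes to its best remaining advertiser) gives $672, worse by 113.
Next-best assignment: Talus→Slot 5, Flint→Slot 3, Harbor→Slot 2, Juno→Slot 6, Kestrel→Slot 1, Ridgeline→Slot 4 = $771.
Checked against all permutations: $785 is optimal.
Ridgeline's own top slot is Slot 5 ($131), but forcing Ridgeline→Slot 5 and reassigning the rest optimally gives only $759 — worse by 26.

Ridgeline receives Slot 2.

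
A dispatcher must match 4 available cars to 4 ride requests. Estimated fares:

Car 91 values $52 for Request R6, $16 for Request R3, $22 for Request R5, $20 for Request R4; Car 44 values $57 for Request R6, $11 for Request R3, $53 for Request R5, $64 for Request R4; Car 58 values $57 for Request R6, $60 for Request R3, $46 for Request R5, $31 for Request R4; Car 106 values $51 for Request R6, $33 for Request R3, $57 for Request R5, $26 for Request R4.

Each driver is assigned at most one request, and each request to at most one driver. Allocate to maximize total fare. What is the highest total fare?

Optimal: Car 91→Request R6 ($52), Car 44→Request R4 ($64), Car 58→Request R3 ($60), Car 106→Request R5 ($57) — total 52+64+60+57 = $233.
Column-greedy (each request in turn goes to its best remaining driver) gives $194, worse by 39.
Next-best assignment: Car 91→Request R5, Car 44→Request R4, Car 58→Request R3, Car 106→Request R6 = $197.
Every other assignment is strictly worse.

Max total: $233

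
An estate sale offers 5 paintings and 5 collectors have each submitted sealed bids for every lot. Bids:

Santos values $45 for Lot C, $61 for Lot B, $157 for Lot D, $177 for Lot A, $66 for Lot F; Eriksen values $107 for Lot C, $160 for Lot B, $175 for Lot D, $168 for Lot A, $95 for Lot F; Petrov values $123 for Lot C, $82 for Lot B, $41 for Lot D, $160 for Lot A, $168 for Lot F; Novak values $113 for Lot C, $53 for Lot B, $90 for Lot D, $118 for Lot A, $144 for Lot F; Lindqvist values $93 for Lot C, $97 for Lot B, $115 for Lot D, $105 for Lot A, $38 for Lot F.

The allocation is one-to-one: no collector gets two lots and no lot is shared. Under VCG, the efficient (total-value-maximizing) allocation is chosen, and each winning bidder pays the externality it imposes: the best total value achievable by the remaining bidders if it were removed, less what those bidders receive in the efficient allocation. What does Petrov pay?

Efficient allocation: Santos→Lot A ($177), Eriksen→Lot B ($160), Petrov→Lot F ($168), Novak→Lot C ($113), Lindqvist→Lot D ($115); total welfare W = $733.
Petrov receives Lot F at value $168, so the others get W − 168 = $565.
Without Petrov: best allocation of the remaining 4 bidders over all 5 lots is Santos→Lot A ($177), Eriksen→Lot B ($160), Novak→Lot F ($144), Lindqvist→Lot D ($115), total $596.
VCG payment = (others' best without Petrov) − (others' welfare with Petrov) = 596 − 565 = $31.

Petrov pays $31.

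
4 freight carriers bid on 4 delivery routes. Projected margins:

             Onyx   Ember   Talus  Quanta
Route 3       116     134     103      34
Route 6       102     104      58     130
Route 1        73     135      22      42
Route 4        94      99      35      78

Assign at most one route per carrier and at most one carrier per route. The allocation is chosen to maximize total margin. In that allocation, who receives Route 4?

Onyx receives Route 4.

This is the linear assignment problem.
Optimal: Onyx→Route 4 ($94k), Ember→Route 1 ($135k), Talus→Route 3 ($103k), Quanta→Route 6 ($130k) — total 94+135+103+130 = $462k.
Onyx's own top route is Route 3 ($116k), but forcing Onyx→Route 3 and reassigning the rest optimally gives only $416k — worse by 46.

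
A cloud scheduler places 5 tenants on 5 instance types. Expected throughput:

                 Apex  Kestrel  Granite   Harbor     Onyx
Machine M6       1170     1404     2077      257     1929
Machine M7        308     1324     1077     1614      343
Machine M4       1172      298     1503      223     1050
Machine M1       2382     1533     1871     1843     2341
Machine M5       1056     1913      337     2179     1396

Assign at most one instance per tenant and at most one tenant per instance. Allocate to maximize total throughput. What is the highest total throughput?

Max total: 9341 ops/s

This is a one-to-one assignment (maximum-weight bipartite matching).
Optimal: Apex→Machine M1 (2382 ops/s), Kestrel→Machine M5 (1913 ops/s), Granite→Machine M4 (1503 ops/s), Harbor→Machine M7 (1614 ops/s), Onyx→Machine M6 (1929 ops/s) — total 2382+1913+1503+1614+1929 = 9341 ops/s.
Row-greedy (each tenant in turn takes its best remaining instance) gives 9036 ops/s, worse by 305.
Checked against all permutations: 9341 ops/s is optimal.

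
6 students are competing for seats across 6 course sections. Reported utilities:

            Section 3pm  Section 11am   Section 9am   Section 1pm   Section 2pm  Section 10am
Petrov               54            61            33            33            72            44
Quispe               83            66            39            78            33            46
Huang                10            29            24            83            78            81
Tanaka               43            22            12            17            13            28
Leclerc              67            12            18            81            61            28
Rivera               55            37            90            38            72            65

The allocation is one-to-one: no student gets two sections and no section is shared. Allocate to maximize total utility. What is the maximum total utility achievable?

Optimal: Petrov→Section 2pm (72 points), Quispe→Section 11am (66 points), Huang→Section 10am (81 points), Tanaka→Section 3pm (43 points), Leclerc→Section 1pm (81 points), Rivera→Section 9am (90 points) — total 72+66+81+43+81+90 = 433 points.
Row-greedy (each student in turn takes its best remaining section) gives 321 points, worse by 112.
Next-best assignment: Petrov→Section 2pm, Quispe→Section 3pm, Huang→Section 10am, Tanaka→Section 11am, Leclerc→Section 1pm, Rivera→Section 9am = 429 points.
No other one-to-one assignment exceeds 433 points.

Max total: 433 points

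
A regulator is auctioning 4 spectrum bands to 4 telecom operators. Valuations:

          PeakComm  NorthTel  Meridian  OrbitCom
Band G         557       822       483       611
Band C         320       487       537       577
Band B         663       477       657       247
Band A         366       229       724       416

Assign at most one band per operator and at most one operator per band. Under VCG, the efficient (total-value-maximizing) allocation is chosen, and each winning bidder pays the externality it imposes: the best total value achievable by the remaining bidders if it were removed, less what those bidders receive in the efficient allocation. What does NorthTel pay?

NorthTel pays $34M.

Efficient allocation: PeakComm→Band B ($663M), NorthTel→Band G ($822M), Meridian→Band A ($724M), OrbitCom→Band C ($577M); total welfare W = $2786M.
NorthTel receives Band G at value $822M, so the others get W − 822 = $1964M.
Without NorthTel: best allocation of the remaining 3 bidders over all 4 bands is PeakComm→Band B ($663M), Meridian→Band A ($724M), OrbitCom→Band G ($611M), total $1998M.
VCG payment = (others' best without NorthTel) − (others' welfare with NorthTel) = 1998 − 1964 = $34M.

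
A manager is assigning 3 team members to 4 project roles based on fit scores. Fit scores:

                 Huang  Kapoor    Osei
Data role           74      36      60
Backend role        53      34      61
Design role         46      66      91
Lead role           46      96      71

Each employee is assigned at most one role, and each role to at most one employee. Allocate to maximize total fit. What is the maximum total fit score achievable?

Maximum total: 261 pts

This is a one-to-one assignment (maximum-weight bipartite matching).
Optimal: Huang→Data role (74 pts), Kapoor→Lead role (96 pts), Osei→Design role (91 pts) — total 74+96+91 = 261 pts.
Column-greedy (each role in turn goes to its best remaining employee) gives 201 pts, worse by 60.
Next-best assignment: Huang→Backend role, Kapoor→Lead role, Osei→Design role = 240 pts.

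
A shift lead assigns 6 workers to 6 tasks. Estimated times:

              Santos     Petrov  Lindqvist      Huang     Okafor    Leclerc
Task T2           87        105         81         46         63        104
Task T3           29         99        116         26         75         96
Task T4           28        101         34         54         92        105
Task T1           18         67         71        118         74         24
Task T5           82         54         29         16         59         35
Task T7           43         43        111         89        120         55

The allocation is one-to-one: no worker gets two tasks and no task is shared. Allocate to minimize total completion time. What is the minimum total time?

Minimum total: 209 min

This is a one-to-one assignment (minimum-cost bipartite matching).
Optimal: Santos→Task T3 (29 min), Petrov→Task T7 (43 min), Lindqvist→Task T4 (34 min), Huang→Task T5 (16 min), Okafor→Task T2 (63 min), Leclerc→Task T1 (24 min) — total 29+43+34+16+63+24 = 209 min.
Column-greedy (each task in turn goes to its cheapest remaining worker) gives 307 min, worse by 98.
Next-best assignment: Santos→Task T4, Petrov→Task T7, Lindqvist→Task T5, Huang→Task T3, Okafor→Task T2, Leclerc→Task T1 = 213 min.
No other one-to-one assignment undercuts 209 min.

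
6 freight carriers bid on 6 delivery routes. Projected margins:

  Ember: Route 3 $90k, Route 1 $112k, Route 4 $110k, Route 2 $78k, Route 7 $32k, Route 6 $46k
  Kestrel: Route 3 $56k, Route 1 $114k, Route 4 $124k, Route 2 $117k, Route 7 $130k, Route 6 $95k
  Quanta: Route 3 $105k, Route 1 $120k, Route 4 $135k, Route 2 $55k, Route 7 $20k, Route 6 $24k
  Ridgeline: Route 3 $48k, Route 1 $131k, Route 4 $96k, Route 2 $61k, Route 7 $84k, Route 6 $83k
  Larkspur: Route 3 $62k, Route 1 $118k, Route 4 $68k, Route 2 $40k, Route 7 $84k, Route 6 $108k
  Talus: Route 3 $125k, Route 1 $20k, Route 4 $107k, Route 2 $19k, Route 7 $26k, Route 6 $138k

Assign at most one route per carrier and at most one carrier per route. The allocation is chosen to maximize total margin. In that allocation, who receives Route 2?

Ember receives Route 2.

This is the linear assignment problem.
Optimal: Ember→Route 2 ($78k), Kestrel→Route 7 ($130k), Quanta→Route 4 ($135k), Ridgeline→Route 1 ($131k), Larkspur→Route 6 ($108k), Talus→Route 3 ($125k) — total 78+130+135+131+108+125 = $707k.
Max-entry greedy (repeatedly take the single best remaining cell) gives $664k, worse by 43.
Swapping Ember↔Ridgeline (Ember→Route 1 $112k, Ridgeline→Route 2 $61k) loses 36.
Ember's own top route is Route 1 ($112k), but forcing Ember→Route 1 and reassigning the rest optimally gives only $681k — worse by 26.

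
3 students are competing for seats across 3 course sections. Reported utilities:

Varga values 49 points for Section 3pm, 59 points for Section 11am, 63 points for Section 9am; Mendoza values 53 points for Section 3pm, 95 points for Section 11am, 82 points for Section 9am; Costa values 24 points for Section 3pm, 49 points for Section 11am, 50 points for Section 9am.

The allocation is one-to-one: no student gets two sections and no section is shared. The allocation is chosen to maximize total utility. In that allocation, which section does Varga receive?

Varga receives Section 3pm.

This is a one-to-one assignment (maximum-weight bipartite matching).
Optimal: Varga→Section 3pm (49 points), Mendoza→Section 11am (95 points), Costa→Section 9am (50 points) — total 49+95+50 = 194 points.
Row-greedy (each student in turn takes its best remaining section) gives 182 points, worse by 12.
Next-best assignment: Varga→Section 9am, Mendoza→Section 11am, Costa→Section 3pm = 182 points.
Swapping Varga↔Costa (Varga→Section 9am 63 points, Costa→Section 3pm 24 points) loses 12.
Every other assignment is strictly worse.
Varga's own top section is Section 9am (63 points), but forcing Varga→Section 9am and reassigning the rest optimally gives only 182 points — worse by 12.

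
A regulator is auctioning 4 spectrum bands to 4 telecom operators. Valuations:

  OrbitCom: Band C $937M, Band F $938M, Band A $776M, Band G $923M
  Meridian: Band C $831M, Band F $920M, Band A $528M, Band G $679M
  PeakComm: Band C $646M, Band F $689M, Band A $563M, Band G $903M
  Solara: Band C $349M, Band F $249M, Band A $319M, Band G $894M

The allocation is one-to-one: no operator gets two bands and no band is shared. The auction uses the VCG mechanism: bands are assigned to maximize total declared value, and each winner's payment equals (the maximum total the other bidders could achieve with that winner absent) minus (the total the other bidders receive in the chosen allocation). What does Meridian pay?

Meridian pays $126M.

Efficient allocation: OrbitCom→Band C ($937M), Meridian→Band F ($920M), PeakComm→Band A ($563M), Solara→Band G ($894M); total welfare W = $3314M.
Meridian receives Band F at value $920M, so the others get W − 920 = $2394M.
Without Meridian: best allocation of the remaining 3 bidders over all 4 bands is OrbitCom→Band C ($937M), PeakComm→Band F ($689M), Solara→Band G ($894M), total $2520M.
VCG payment = (others' best without Meridian) − (others' welfare with Meridian) = 2520 − 2394 = $126M.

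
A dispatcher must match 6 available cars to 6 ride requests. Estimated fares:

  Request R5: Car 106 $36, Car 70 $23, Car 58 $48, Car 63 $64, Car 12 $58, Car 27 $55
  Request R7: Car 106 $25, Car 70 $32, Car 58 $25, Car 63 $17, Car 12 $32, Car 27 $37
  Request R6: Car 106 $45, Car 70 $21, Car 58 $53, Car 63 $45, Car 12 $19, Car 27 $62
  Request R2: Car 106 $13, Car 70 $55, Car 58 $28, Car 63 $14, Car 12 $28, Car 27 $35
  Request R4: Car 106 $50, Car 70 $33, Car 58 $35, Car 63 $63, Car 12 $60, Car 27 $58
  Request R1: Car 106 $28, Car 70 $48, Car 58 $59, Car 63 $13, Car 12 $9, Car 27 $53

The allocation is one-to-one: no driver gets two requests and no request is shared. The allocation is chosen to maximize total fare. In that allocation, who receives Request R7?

Car 106 receives Request R7.

This is a one-to-one assignment (maximum-weight bipartite matching).
Optimal: Car 106→Request R7 ($25), Car 70→Request R2 ($55), Car 58→Request R1 ($59), Car 63→Request R5 ($64), Car 12→Request R4 ($60), Car 27→Request R6 ($62) — total 25+55+59+64+60+62 = $325.
Column-greedy (each request in turn goes to its best remaining driver) gives $297, worse by 28.
Car 106's own top request is Request R4 ($50), but forcing Car 106→Request R4 and reassigning the rest optimally gives only $322 — worse by 3.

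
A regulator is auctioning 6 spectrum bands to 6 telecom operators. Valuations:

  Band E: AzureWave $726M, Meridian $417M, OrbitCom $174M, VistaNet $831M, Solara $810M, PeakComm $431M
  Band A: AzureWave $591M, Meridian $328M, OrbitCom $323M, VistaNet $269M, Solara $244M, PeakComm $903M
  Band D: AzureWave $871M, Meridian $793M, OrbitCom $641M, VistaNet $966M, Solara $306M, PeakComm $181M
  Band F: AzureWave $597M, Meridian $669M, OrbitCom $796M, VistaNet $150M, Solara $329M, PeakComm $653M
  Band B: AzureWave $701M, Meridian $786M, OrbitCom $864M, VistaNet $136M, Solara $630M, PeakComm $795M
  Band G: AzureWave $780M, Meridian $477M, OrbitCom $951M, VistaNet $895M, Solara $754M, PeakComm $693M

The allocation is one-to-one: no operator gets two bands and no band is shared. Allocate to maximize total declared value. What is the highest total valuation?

Optimal: AzureWave→Band D ($871M), Meridian→Band B ($786M), OrbitCom→Band F ($796M), VistaNet→Band G ($895M), Solara→Band E ($810M), PeakComm→Band A ($903M) — total 871+786+796+895+810+903 = $5061M.
Row-greedy (each operator in turn takes its best remaining band) gives $4671M, worse by 390.
Next-best assignment: AzureWave→Band G, Meridian→Band B, OrbitCom→Band F, VistaNet→Band D, Solara→Band E, PeakComm→Band A = $5041M.
No other one-to-one assignment exceeds $5061M.

Max total: $5061M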